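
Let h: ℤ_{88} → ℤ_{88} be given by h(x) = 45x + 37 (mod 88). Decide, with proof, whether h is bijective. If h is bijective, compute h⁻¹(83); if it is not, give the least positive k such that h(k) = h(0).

46

Recall: h is injective if h(a) = h(b) implies a = b.
If h(a) = h(b), then 45a ≡ 45b (mod 88). Because gcd(45, 88) = 1, we may cancel 45 to get a ≡ b (mod 88).
We now compute 45⁻¹ mod 88 explicitly. Euclid's algorithm: 88 = 1·45 + 43, 45 = 1·43 + 2, 43 = 21·2 + 1; back-substituting gives 1 = 45·45 − 23·88, so 45⁻¹ ≡ 45 (mod 88).
For any y ∈ ℤ_{88}, x = 45(y − 37) mod 88 satisfies h(x) = 45·45(y − 37) + 37 ≡ y (since 45·45 ≡ 1 mod 88). So every y has a preimage.
So h is bijective.
Since h is bijective, we compute h⁻¹(83): solve 45x + 37 ≡ 83 (mod 88), i.e. 45x ≡ 46 (mod 88).
Multiplying by 45⁻¹ = 45 gives x ≡ 45·46 = 2070 = 23·88 + 46 ≡ 46 (mod 88).
Check: h(46) = 45·46 + 37 = 2107 = 23·88 + 83 ≡ 83 (mod 88).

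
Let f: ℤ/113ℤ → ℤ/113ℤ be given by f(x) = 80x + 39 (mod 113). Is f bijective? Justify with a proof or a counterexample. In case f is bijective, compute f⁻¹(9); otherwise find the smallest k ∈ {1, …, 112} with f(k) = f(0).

42

Suppose f(s) = f(t) in ℤ/113ℤ. Then 80s + 39 ≡ 80t + 39 (mod 113), so 80(s − t) ≡ 0 (mod 113).
Since gcd(80, 113) = 1, 80 is invertible modulo 113, hence s − t ≡ 0 (mod 113), i.e. s = t.
We now compute 80⁻¹ mod 113 explicitly. Euclid's algorithm: 113 = 1·80 + 33, 80 = 2·33 + 14, 33 = 2·14 + 5, 14 = 2·5 + 4, 5 = 1·4 + 1; back-substituting gives 1 = 89·80 − 63·113, so 80⁻¹ ≡ 89 (mod 113).
Then y ↦ 89(y − 39) is a two-sided inverse to f, so every y ∈ ℤ/113ℤ has a preimage.
Therefore f is bijective.
Since f is bijective, we compute f⁻¹(9): solve 80x + 39 ≡ 9 (mod 113), i.e. 80x ≡ 83 (mod 113).
Multiplying by 80⁻¹ = 89 gives x ≡ 89·83 = 7387 = 65·113 + 42 ≡ 42 (mod 113).
Check: f(42) = 80·42 + 39 = 3399 = 30·113 + 9 ≡ 9 (mod 113).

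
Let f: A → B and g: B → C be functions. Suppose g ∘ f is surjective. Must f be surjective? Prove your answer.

not surjective

No. Take A = {1, 2}, B = {1, 2, 3, 4, 5}, C = {1}, f(a) = 1 for every a ∈ A, and g(b) = 1 for every b ∈ B.
Then g ∘ f is surjective onto {1}, but 5 ∈ B has no preimage under f, so f is not surjective.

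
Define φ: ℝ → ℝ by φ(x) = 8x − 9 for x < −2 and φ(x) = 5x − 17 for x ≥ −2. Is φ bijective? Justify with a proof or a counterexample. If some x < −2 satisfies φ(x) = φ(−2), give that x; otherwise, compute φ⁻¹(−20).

Both pieces are strictly increasing (slopes 8 and 5), so each is injective on its own interval.
The left piece maps (−∞, −2) onto (−∞, −25); the right piece maps [−2, ∞) onto [−27, ∞).
These images overlap. In particular φ(−2) = −27 (right piece), and solving 8x − 9 = −27 on the left piece gives x = −9/4 < −2.
So φ(−9/4) = φ(−2) with −9/4 ≠ −2, and φ is not injective, hence not bijective. This x = −9/4 is the requested value below −2.

-9/4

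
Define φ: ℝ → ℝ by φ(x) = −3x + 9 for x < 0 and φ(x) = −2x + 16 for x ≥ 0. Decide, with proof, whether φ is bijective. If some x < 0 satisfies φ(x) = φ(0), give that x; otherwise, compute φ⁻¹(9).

Both pieces are strictly decreasing (slopes −3 and −2), so each is injective on its own interval.
The left piece maps (−∞, 0) onto (9, ∞); the right piece maps [0, ∞) onto (−∞, 16].
These images overlap. In particular φ(0) = 16 (right piece), and solving −3x + 9 = 16 on the left piece gives x = −7/3 < 0.
So φ(−7/3) = φ(0) with −7/3 ≠ 0, and φ is not injective, hence not bijective. This x = −7/3 is the requested value below 0.

-7/3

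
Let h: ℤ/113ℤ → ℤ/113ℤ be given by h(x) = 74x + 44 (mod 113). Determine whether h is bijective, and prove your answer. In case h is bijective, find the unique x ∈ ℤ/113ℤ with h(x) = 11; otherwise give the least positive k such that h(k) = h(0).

By definition, h is injective when h(a) = h(b) forces a = b.
Suppose h(a) = h(b) in ℤ/113ℤ. Then 74a + 44 ≡ 74b + 44 (mod 113), therefore 74(a − b) ≡ 0 (mod 113).
Since gcd(74, 113) = 1, 74 is invertible modulo 113, thus a − b ≡ 0 (mod 113), i.e. a = b.
We now compute 74⁻¹ mod 113 explicitly. Euclid's algorithm: 113 = 1·74 + 39, 74 = 1·39 + 35, 39 = 1·35 + 4, 35 = 8·4 + 3, 4 = 1·3 + 1; back-substituting gives 1 = 84·74 − 55·113, so 74⁻¹ ≡ 84 (mod 113).
Then y ↦ 84(y − 44) is a two-sided inverse to h, so every y ∈ ℤ/113ℤ has a preimage.
Therefore h is bijective.
Since h is bijective, we compute h⁻¹(11): solve 74x + 44 ≡ 11 (mod 113), i.e. 74x ≡ 80 (mod 113).
Multiplying by 74⁻¹ = 84 gives x ≡ 84·80 = 6720 = 59·113 + 53 ≡ 53 (mod 113).
Check: h(53) = 74·53 + 44 = 3966 = 35·113 + 11 ≡ 11 (mod 113).

53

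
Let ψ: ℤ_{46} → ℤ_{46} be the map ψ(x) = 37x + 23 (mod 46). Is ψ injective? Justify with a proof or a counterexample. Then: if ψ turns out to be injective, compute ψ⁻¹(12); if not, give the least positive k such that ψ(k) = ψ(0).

Recall that injectivity means: for all u, v in the domain, ψ(u) = ψ(v) implies u = v.
Suppose ψ(u) = ψ(v) in ℤ_{46}. Then 37u + 23 ≡ 37v + 23 (mod 46), thus 37(u − v) ≡ 0 (mod 46).
Since gcd(37, 46) = 1, 37 is invertible modulo 46, hence u − v ≡ 0 (mod 46), i.e. u = v.
So ψ is injective.
We now compute 37⁻¹ mod 46 explicitly. Euclid's algorithm: 46 = 1·37 + 9, 37 = 4·9 + 1; back-substituting gives 1 = 5·37 − 4·46, so 37⁻¹ ≡ 5 (mod 46).
Since ψ is injective, we find ψ⁻¹(12): we need 37x ≡ 12 − 23 ≡ 35 (mod 46). Using 37⁻¹ = 5: x ≡ 5·35 = 175 = 3·46 + 37, so x = 37.
Check: ψ(37) = 37·37 + 23 = 1392 = 30·46 + 12 ≡ 12 (mod 46).

37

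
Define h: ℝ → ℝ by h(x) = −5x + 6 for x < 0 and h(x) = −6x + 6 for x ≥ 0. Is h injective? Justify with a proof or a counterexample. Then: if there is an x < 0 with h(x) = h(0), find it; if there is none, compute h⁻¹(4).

1/3

Both pieces are strictly decreasing (slopes −5 and −6), so each is injective on its own interval.
The left piece maps (−∞, 0) onto (6, ∞); the right piece maps [0, ∞) onto (−∞, 6].
These images are disjoint, so no value is attained by both pieces. So h is injective.
Because the two images are disjoint, no x < 0 has h(x) = h(0), so we compute h⁻¹(4): 4 lies in (−∞, 6], so solve −6x + 6 = 4: x = (4 − 6)/(−6) = 1/3.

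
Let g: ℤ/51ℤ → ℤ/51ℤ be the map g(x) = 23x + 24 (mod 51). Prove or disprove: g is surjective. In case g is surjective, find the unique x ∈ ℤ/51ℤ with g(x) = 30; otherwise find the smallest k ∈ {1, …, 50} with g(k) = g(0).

18

Since gcd(23, 51) = 1, 23 is invertible modulo 51. Euclid's algorithm: 51 = 2·23 + 5, 23 = 4·5 + 3, 5 = 1·3 + 2, 3 = 1·2 + 1; back-substituting gives 1 = 20·23 − 9·51, so 23⁻¹ ≡ 20 (mod 51).
Then y ↦ 20(y − 24) is a two-sided inverse to g, so every y ∈ ℤ/51ℤ has a preimage.
Hence g is surjective.
Since g is surjective, we compute g⁻¹(30): solve 23x + 24 ≡ 30 (mod 51), i.e. 23x ≡ 6 (mod 51).
Multiplying by 23⁻¹ = 20 gives x ≡ 20·6 = 120 = 2·51 + 18 ≡ 18 (mod 51).
Check: g(18) = 23·18 + 24 = 438 = 8·51 + 30 ≡ 30 (mod 51).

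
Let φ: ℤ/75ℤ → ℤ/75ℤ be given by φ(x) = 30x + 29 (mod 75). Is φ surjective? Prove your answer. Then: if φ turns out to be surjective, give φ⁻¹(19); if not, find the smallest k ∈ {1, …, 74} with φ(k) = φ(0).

5

Since gcd(30, 75) = 15, we have 30x ≡ 0 (mod 15) for all x, so φ(x) ≡ 14 (mod 15).
But 0 ≢ 14 (mod 15), so 0 ∈ ℤ/75ℤ has no preimage. Therefore φ is not surjective.
Since φ is not surjective, we find the least positive k with φ(k) = φ(0): this means 30k ≡ 0 (mod 75), i.e. 75 ∣ 30k. Since gcd(30, 75) = 15, dividing through by 15 this holds exactly when 5 ∣ 2k, and as gcd(2, 5) = 1, exactly when 5 ∣ k.
The smallest positive such k is 5.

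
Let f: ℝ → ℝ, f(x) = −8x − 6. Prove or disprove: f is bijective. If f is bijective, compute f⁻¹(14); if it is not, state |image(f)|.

Suppose f(x_1) = f(x_2). Then −8x_1 − 6 = −8x_2 − 6, so −8x_1 = −8x_2, so x_1 = x_2.
For any y ∈ ℝ, x = (y + 6)/(−8) satisfies f(x) = y.
Thus f is bijective.
Since f is bijective, we compute f⁻¹(14) = (14 + 6)/(−8) = −5/2.

-5/2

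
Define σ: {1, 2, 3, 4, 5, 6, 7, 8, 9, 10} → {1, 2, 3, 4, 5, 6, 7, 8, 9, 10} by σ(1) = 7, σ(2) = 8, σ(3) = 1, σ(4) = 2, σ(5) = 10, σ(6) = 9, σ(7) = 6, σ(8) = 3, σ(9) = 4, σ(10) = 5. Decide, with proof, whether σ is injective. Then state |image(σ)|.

10

The values σ(1), …, σ(10) are 7, 8, 1, 2, 10, 9, 6, 3, 4, 5 — all distinct.
So σ(s) = σ(t) only when s = t, and σ is injective.
The image of σ is {1, 2, 3, 4, 5, 6, 7, 8, 9, 10}, which has 10 elements.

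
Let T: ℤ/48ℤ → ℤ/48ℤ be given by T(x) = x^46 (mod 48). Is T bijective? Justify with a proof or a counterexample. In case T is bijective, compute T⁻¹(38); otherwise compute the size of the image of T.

T(2): Repeated squaring mod 48: 2^1 ≡ 2, 2^2 ≡ 2² = 4, 2^4 ≡ 4² = 16, 2^8 ≡ 16² = 256 ≡ 16, 2^16 ≡ 16² = 256 ≡ 16, 2^32 ≡ 16² = 256 ≡ 16. Since 46 = 32 + 8 + 4 + 2, 2^46 ≡ 16·16·16·4: 16·16 = 256 ≡ 16, then 16·16 = 256 ≡ 16, then 16·4 = 64 ≡ 16. So 2^46 ≡ 16 (mod 48).
T(4): Repeated squaring mod 48: 4^1 ≡ 4, 4^2 ≡ 4² = 16, 4^4 ≡ 16² = 256 ≡ 16, 4^8 ≡ 16² = 256 ≡ 16, 4^16 ≡ 16² = 256 ≡ 16, 4^32 ≡ 16² = 256 ≡ 16. Since 46 = 32 + 8 + 4 + 2, 4^46 ≡ 16·16·16·16: 16·16 = 256 ≡ 16, then 16·16 = 256 ≡ 16, then 16·16 = 256 ≡ 16. So 4^46 ≡ 16 (mod 48).
So T(2) = T(4) = 16 while 2 ≠ 4, thus T is not injective, hence not bijective.
Since T is not bijective, we determine |image(T)|. Computing x^46 mod 48 for each x (by repeated squaring, reducing mod 48 at every step), the values T(0), T(1), …, T(47) are: 0, 1, 16, 9, 16, 25, 0, 1, 16, 33, 16, 25, 0, 25, 16, 33, 16, 1, 0, 25, 16, 9, 16, 1, 0, 1, 16, 9, 16, 25, 0, 1, 16, 33, 16, 25, 0, 25, 16, 33, 16, 1, 0, 25, 16, 9, 16, 1.
The distinct values are {0, 1, 9, 16, 25, 33}; there are 6 of them.

6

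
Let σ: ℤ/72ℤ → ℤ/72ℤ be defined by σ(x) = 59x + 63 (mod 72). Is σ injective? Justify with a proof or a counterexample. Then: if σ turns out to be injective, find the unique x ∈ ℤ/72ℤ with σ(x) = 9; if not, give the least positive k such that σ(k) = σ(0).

54

Suppose σ(a) = σ(b) in ℤ/72ℤ. Then 59a + 63 ≡ 59b + 63 (mod 72), so 59(a − b) ≡ 0 (mod 72).
Since gcd(59, 72) = 1, 59 is invertible modulo 72, hence a − b ≡ 0 (mod 72), i.e. a = b.
Therefore σ is injective.
We now compute 59⁻¹ mod 72 explicitly. Euclid's algorithm: 72 = 1·59 + 13, 59 = 4·13 + 7, 13 = 1·7 + 6, 7 = 1·6 + 1; back-substituting gives 1 = 11·59 − 9·72, so 59⁻¹ ≡ 11 (mod 72).
Since σ is injective, we find σ⁻¹(9): we need 59x ≡ 9 − 63 ≡ 18 (mod 72). Using 59⁻¹ = 11: x ≡ 11·18 = 198 = 2·72 + 54, so x = 54.
Check: σ(54) = 59·54 + 63 = 3249 = 45·72 + 9 ≡ 9 (mod 72).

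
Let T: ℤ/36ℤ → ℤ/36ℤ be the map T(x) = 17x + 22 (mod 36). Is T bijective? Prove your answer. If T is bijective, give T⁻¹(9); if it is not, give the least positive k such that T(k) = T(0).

31

Suppose T(a) = T(b) in ℤ/36ℤ. Then 17a + 22 ≡ 17b + 22 (mod 36), hence 17(a − b) ≡ 0 (mod 36).
Since gcd(17, 36) = 1, 17 is invertible modulo 36, therefore a − b ≡ 0 (mod 36), i.e. a = b.
We now compute 17⁻¹ mod 36 explicitly. Euclid's algorithm: 36 = 2·17 + 2, 17 = 8·2 + 1; back-substituting gives 1 = 17·17 − 8·36, so 17⁻¹ ≡ 17 (mod 36).
For any y ∈ ℤ/36ℤ, x = 17(y − 22) mod 36 satisfies T(x) = 17·17(y − 22) + 22 ≡ y (since 17·17 ≡ 1 mod 36). So every y has a preimage.
Therefore T is bijective.
Since T is bijective, we compute T⁻¹(9): solve 17x + 22 ≡ 9 (mod 36), i.e. 17x ≡ 23 (mod 36).
Multiplying by 17⁻¹ = 17 gives x ≡ 17·23 = 391 = 10·36 + 31 ≡ 31 (mod 36).
Check: T(31) = 17·31 + 22 = 549 = 15·36 + 9 ≡ 9 (mod 36).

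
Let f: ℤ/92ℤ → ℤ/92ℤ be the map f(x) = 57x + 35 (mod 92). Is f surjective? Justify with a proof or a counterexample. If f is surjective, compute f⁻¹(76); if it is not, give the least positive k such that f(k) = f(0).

33

Since gcd(57, 92) = 1, 57 is invertible modulo 92. Euclid's algorithm: 92 = 1·57 + 35, 57 = 1·35 + 22, 35 = 1·22 + 13, 22 = 1·13 + 9, 13 = 1·9 + 4, 9 = 2·4 + 1; back-substituting gives 1 = 21·57 − 13·92, so 57⁻¹ ≡ 21 (mod 92).
Then y ↦ 21(y − 35) is a two-sided inverse to f, so every y ∈ ℤ/92ℤ has a preimage.
Therefore f is surjective.
Since f is surjective, we compute f⁻¹(76): solve 57x + 35 ≡ 76 (mod 92), i.e. 57x ≡ 41 (mod 92).
Multiplying by 57⁻¹ = 21 gives x ≡ 21·41 = 861 = 9·92 + 33 ≡ 33 (mod 92).
Check: f(33) = 57·33 + 35 = 1916 = 20·92 + 76 ≡ 76 (mod 92).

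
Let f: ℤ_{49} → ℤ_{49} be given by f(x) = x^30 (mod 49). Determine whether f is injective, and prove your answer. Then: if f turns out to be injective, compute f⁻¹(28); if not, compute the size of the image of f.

8

f(3): Repeated squaring mod 49: 3^1 ≡ 3, 3^2 ≡ 3² = 9, 3^4 ≡ 9² = 81 ≡ 32, 3^8 ≡ 32² = 1024 ≡ 44, 3^16 ≡ 44² = 1936 ≡ 25. Since 30 = 16 + 8 + 4 + 2, 3^30 ≡ 25·44·32·9: 25·44 = 1100 ≡ 22, then 22·32 = 704 ≡ 18, then 18·9 = 162 ≡ 15. So 3^30 ≡ 15 (mod 49).
f(5): Repeated squaring mod 49: 5^1 ≡ 5, 5^2 ≡ 5² = 25, 5^4 ≡ 25² = 625 ≡ 37, 5^8 ≡ 37² = 1369 ≡ 46, 5^16 ≡ 46² = 2116 ≡ 9. Since 30 = 16 + 8 + 4 + 2, 5^30 ≡ 9·46·37·25: 9·46 = 414 ≡ 22, then 22·37 = 814 ≡ 30, then 30·25 = 750 ≡ 15. So 5^30 ≡ 15 (mod 49).
So f(3) = f(5) = 15 while 3 ≠ 5, thus f is not injective.
Since f is not injective, we determine |image(f)|. Computing x^30 mod 49 for each x (by repeated squaring, reducing mod 49 at every step), the values f(0), f(1), …, f(48) are: 0, 1, 22, 15, 43, 15, 36, 0, 15, 29, 36, 22, 8, 22, 0, 29, 36, 8, 1, 1, 8, 0, 43, 43, 29, 29, 43, 43, 0, 8, 1, 1, 8, 36, 29, 0, 22, 8, 22, 36, 29, 15, 0, 36, 15, 43, 15, 22, 1.
The distinct values are {0, 1, 8, 15, 22, 29, 36, 43}; there are 8 of them.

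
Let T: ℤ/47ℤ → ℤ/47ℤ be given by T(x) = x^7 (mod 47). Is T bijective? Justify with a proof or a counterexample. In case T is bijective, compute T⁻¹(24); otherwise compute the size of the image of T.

14

Since 47 is prime, the nonzero elements of ℤ/47ℤ form a cyclic group of order 46.
As gcd(7, 46) = 1, raising to the 7th power is a bijection on this group: if a^7 ≡ b^7 then (ab^{−1})^7 = 1, and the only element of order dividing gcd(7, 46) = 1 is 1, so a = b.
With T(0) = 0 this makes T injective on all of ℤ/47ℤ, hence bijective (finite equal-size domain and codomain). In particular T is bijective.
Since T is bijective, we find the preimage of 24. The inverse of x ↦ x^7 on (ℤ/47ℤ)^× is x ↦ x^33, because 7·33 = 231 = 5·46 + 1 ≡ 1 (mod 46) and x^{46} = 1 for x ≠ 0 (Fermat). So T⁻¹(24) = 24^33 mod 47.
Repeated squaring mod 47: 24^1 ≡ 24, 24^2 ≡ 24² = 576 ≡ 12, 24^4 ≡ 12² = 144 ≡ 3, 24^8 ≡ 3² = 9, 24^16 ≡ 9² = 81 ≡ 34, 24^32 ≡ 34² = 1156 ≡ 28. Since 33 = 32 + 1, 24^33 ≡ 28·24: 28·24 = 672 ≡ 14. So 24^33 ≡ 14 (mod 47).
Hence T⁻¹(24) = 14.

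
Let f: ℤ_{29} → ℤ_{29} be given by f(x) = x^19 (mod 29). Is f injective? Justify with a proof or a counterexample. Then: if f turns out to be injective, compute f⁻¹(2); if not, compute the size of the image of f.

Since 29 is prime, the nonzero elements of ℤ_{29} form a cyclic group of order 28.
As gcd(19, 28) = 1, raising to the 19th power is a bijection on this group: if s^19 ≡ t^19 then (st^{−1})^19 = 1, and the only element of order dividing gcd(19, 28) = 1 is 1, so s = t.
With f(0) = 0 this makes f injective on all of ℤ_{29}, hence bijective (finite equal-size domain and codomain). In particular f is injective.
Since f is injective, we find the preimage of 2. The inverse of x ↦ x^19 on (ℤ_{29})^× is x ↦ x^3, because 19·3 = 57 = 2·28 + 1 ≡ 1 (mod 28) and x^{28} = 1 for x ≠ 0 (Fermat). So f⁻¹(2) = 2^3 mod 29.
Repeated squaring mod 29: 2^1 ≡ 2, 2^2 ≡ 2² = 4. Since 3 = 2 + 1, 2^3 ≡ 4·2: 4·2 = 8. So 2^3 ≡ 8 (mod 29).
Hence f⁻¹(2) = 8.

8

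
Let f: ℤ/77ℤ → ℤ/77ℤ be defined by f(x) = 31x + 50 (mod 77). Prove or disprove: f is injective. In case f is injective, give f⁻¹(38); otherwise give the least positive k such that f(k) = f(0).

Suppose f(u) = f(v) in ℤ/77ℤ. Then 31u + 50 ≡ 31v + 50 (mod 77), so 31(u − v) ≡ 0 (mod 77).
Since gcd(31, 77) = 1, 31 is invertible modulo 77, thus u − v ≡ 0 (mod 77), i.e. u = v.
Hence f is injective.
We now compute 31⁻¹ mod 77 explicitly. Euclid's algorithm: 77 = 2·31 + 15, 31 = 2·15 + 1; back-substituting gives 1 = 5·31 − 2·77, so 31⁻¹ ≡ 5 (mod 77).
Since f is injective, we compute f⁻¹(38): solve 31x + 50 ≡ 38 (mod 77), i.e. 31x ≡ 65 (mod 77).
Multiplying by 31⁻¹ = 5 gives x ≡ 5·65 = 325 = 4·77 + 17 ≡ 17 (mod 77).
Check: f(17) = 31·17 + 50 = 577 = 7·77 + 38 ≡ 38 (mod 77).

17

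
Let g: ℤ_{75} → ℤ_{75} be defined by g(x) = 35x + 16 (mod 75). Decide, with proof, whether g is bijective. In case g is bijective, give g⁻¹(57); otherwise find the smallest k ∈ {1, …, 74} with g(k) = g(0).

Recall: injectivity means: for all x_1, x_2 in the domain, g(x_1) = g(x_2) implies x_1 = x_2.
We have gcd(35, 75) = 5 > 1. Taking x_1 = 0 and x_2 = 15: g(0) = 16 and g(15) = 35·15 + 16 = 541 ≡ 16 (mod 75).
So g(0) = g(15) while 0 ≠ 15, thus g is not injective, hence not bijective.
Since g is not bijective, we find the least positive k with g(k) = g(0): this means 35k ≡ 0 (mod 75), i.e. 75 ∣ 35k. Since gcd(35, 75) = 5, dividing through by 5 this holds exactly when 15 ∣ 7k, and as gcd(7, 15) = 1, exactly when 15 ∣ k.
The smallest positive such k is 15.

15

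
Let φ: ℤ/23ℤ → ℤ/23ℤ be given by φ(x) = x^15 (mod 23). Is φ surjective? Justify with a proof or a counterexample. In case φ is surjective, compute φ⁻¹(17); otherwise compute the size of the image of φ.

14

Since 23 is prime, the nonzero elements of ℤ/23ℤ form a cyclic group of order 22.
As gcd(15, 22) = 1, raising to the 15th power is a bijection on this group: if u^15 ≡ v^15 then (uv^{−1})^15 = 1, and the only element of order dividing gcd(15, 22) = 1 is 1, so u = v.
With φ(0) = 0 this makes φ injective on all of ℤ/23ℤ, hence bijective (finite equal-size domain and codomain). In particular φ is surjective.
Since φ is surjective, we find the preimage of 17. The inverse of x ↦ x^15 on (ℤ/23ℤ)^× is x ↦ x^3, because 15·3 = 45 = 2·22 + 1 ≡ 1 (mod 22) and x^{22} = 1 for x ≠ 0 (Fermat). So φ⁻¹(17) = 17^3 mod 23.
Repeated squaring mod 23: 17^1 ≡ 17, 17^2 ≡ 17² = 289 ≡ 13. Since 3 = 2 + 1, 17^3 ≡ 13·17: 13·17 = 221 ≡ 14. So 17^3 ≡ 14 (mod 23).
Hence φ⁻¹(17) = 14.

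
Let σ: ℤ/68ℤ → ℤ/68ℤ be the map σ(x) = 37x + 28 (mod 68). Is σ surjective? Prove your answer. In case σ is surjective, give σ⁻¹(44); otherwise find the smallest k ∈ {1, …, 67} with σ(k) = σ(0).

Since gcd(37, 68) = 1, 37 is invertible modulo 68. Euclid's algorithm: 68 = 1·37 + 31, 37 = 1·31 + 6, 31 = 5·6 + 1; back-substituting gives 1 = 57·37 − 31·68, so 37⁻¹ ≡ 57 (mod 68).
Then y ↦ 57(y − 28) is a two-sided inverse to σ, so every y ∈ ℤ/68ℤ has a preimage.
Therefore σ is surjective.
Since σ is surjective, we compute σ⁻¹(44): solve 37x + 28 ≡ 44 (mod 68), i.e. 37x ≡ 16 (mod 68).
Multiplying by 37⁻¹ = 57 gives x ≡ 57·16 = 912 = 13·68 + 28 ≡ 28 (mod 68).
Check: σ(28) = 37·28 + 28 = 1064 = 15·68 + 44 ≡ 44 (mod 68).

28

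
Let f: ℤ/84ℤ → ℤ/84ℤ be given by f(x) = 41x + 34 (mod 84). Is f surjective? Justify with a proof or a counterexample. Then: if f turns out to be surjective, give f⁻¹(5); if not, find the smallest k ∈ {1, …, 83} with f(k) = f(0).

71

Since gcd(41, 84) = 1, 41 is invertible modulo 84. Euclid's algorithm: 84 = 2·41 + 2, 41 = 20·2 + 1; back-substituting gives 1 = 41·41 − 20·84, so 41⁻¹ ≡ 41 (mod 84).
For any y ∈ ℤ/84ℤ, x = 41(y − 34) mod 84 satisfies f(x) = 41·41(y − 34) + 34 ≡ y (since 41·41 ≡ 1 mod 84). So every y has a preimage.
So f is surjective.
Since f is surjective, we compute f⁻¹(5): solve 41x + 34 ≡ 5 (mod 84), i.e. 41x ≡ 55 (mod 84).
Multiplying by 41⁻¹ = 41 gives x ≡ 41·55 = 2255 = 26·84 + 71 ≡ 71 (mod 84).
Check: f(71) = 41·71 + 34 = 2945 = 35·84 + 5 ≡ 5 (mod 84).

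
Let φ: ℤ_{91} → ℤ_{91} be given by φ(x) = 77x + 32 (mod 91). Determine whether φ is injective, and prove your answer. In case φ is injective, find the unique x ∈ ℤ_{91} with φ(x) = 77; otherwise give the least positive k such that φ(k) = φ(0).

We have gcd(77, 91) = 7 > 1. Taking u = 0 and v = 13: φ(0) = 32 and φ(13) = 77·13 + 32 = 1033 ≡ 32 (mod 91).
So φ(0) = φ(13) while 0 ≠ 13, hence φ is not injective.
Since φ is not injective, we find the least positive k with φ(k) = φ(0): this means 77k ≡ 0 (mod 91), i.e. 91 ∣ 77k. Since gcd(77, 91) = 7, dividing through by 7 this holds exactly when 13 ∣ 11k, and as gcd(11, 13) = 1, exactly when 13 ∣ k.
The smallest positive such k is 13.

13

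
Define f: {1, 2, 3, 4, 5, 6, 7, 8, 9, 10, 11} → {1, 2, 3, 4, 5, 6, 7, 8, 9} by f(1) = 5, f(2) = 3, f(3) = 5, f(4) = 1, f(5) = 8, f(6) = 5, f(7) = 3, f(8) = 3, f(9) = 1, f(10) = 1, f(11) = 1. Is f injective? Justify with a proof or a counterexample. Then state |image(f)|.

f(1) = 5 = f(3) with 1 ≠ 3, so f is not injective.
The image of f is {1, 3, 5, 8}, which has 4 elements.

4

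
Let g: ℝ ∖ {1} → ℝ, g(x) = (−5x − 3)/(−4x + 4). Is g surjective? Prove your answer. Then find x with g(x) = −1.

1/9

If g(x) = 5/4, cross-multiplying gives −4(−5x − 3) = −5(−4x + 4), which simplifies to 12 = −20 — false.  So 5/4 has no preimage and g is not surjective.
Solving g(x) = −1: cross-multiplying gives −5x − 3 = −1(−4x + 4), which rearranges to −9x = −1, so x = 1/9.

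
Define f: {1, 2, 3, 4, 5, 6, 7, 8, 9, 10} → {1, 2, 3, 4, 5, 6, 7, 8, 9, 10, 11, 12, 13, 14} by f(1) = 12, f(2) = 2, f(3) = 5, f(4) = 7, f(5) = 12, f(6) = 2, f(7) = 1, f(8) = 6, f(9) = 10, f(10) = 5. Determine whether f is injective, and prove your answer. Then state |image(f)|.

f(1) = 12 = f(5) with 1 ≠ 5, so f is not injective.
The image of f is {1, 2, 5, 6, 7, 10, 12}, which has 7 elements.

7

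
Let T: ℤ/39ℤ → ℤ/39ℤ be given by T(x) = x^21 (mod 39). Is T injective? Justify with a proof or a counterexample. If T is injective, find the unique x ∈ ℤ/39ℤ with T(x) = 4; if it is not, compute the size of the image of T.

T(2): Repeated squaring mod 39: 2^1 ≡ 2, 2^2 ≡ 2² = 4, 2^4 ≡ 4² = 16, 2^8 ≡ 16² = 256 ≡ 22, 2^16 ≡ 22² = 484 ≡ 16. Since 21 = 16 + 4 + 1, 2^21 ≡ 16·16·2: 16·16 = 256 ≡ 22, then 22·2 = 44 ≡ 5. So 2^21 ≡ 5 (mod 39).
T(5): Repeated squaring mod 39: 5^1 ≡ 5, 5^2 ≡ 5² = 25, 5^4 ≡ 25² = 625 ≡ 1, 5^8 ≡ 1² = 1, 5^16 ≡ 1² = 1. Since 21 = 16 + 4 + 1, 5^21 ≡ 1·1·5: 1·1 = 1, then 1·5 = 5. So 5^21 ≡ 5 (mod 39).
So T(2) = T(5) = 5 while 2 ≠ 5, thus T is not injective.
Since T is not injective, we determine |image(T)|. Computing x^21 mod 39 for each x (by repeated squaring, reducing mod 39 at every step), the values T(0), T(1), …, T(38) are: 0, 1, 5, 27, 25, 5, 18, 34, 8, 27, 25, 8, 12, 13, 14, 18, 1, 38, 18, 31, 8, 21, 1, 38, 21, 25, 26, 27, 31, 14, 12, 31, 5, 21, 34, 14, 12, 34, 38.
The distinct values are {0, 1, 5, 8, 12, 13, 14, 18, 21, 25, 26, 27, 31, 34, 38}; there are 15 of them.

15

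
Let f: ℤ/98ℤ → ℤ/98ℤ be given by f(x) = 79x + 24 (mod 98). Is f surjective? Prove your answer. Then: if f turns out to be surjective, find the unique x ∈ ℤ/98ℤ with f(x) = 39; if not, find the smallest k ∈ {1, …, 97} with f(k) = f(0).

Since gcd(79, 98) = 1, 79 is invertible modulo 98. Euclid's algorithm: 98 = 1·79 + 19, 79 = 4·19 + 3, 19 = 6·3 + 1; back-substituting gives 1 = 67·79 − 54·98, so 79⁻¹ ≡ 67 (mod 98).
For any y ∈ ℤ/98ℤ, x = 67(y − 24) mod 98 satisfies f(x) = 79·67(y − 24) + 24 ≡ y (since 79·67 ≡ 1 mod 98). So every y has a preimage.
Therefore f is surjective.
Since f is surjective, we find f⁻¹(39): we need 79x ≡ 39 − 24 ≡ 15 (mod 98). Using 79⁻¹ = 67: x ≡ 67·15 = 1005 = 10·98 + 25, so x = 25.
Check: f(25) = 79·25 + 24 = 1999 = 20·98 + 39 ≡ 39 (mod 98).

25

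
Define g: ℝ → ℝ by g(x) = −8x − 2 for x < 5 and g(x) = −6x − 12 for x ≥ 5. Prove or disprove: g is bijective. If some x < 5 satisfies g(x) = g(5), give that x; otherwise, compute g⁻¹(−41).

39/8

Both pieces are strictly decreasing (slopes −8 and −6), so each is injective on its own interval.
The left piece maps (−∞, 5) onto (−42, ∞); the right piece maps [5, ∞) onto (−∞, −42].
Since −42 = −42, the images partition ℝ: g is injective and surjective, hence bijective.
Because the two images are disjoint, no x < 5 has g(x) = g(5), so we compute g⁻¹(−41): −41 lies in (−42, ∞), so solve −8x − 2 = −41: x = (−41 + 2)/(−8) = 39/8.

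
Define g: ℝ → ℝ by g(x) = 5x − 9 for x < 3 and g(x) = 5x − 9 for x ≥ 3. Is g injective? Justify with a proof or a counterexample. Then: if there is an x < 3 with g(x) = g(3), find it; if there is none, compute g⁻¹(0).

Both pieces are strictly increasing (slopes 5 and 5), so each is injective on its own interval.
The left piece maps (−∞, 3) onto (−∞, 6); the right piece maps [3, ∞) onto [6, ∞).
These images are disjoint, so no value is attained by both pieces. Hence g is injective.
Because the two images are disjoint, no x < 3 has g(x) = g(3), so we compute g⁻¹(0): 0 lies in (−∞, 6), so solve 5x − 9 = 0: x = (0 + 9)/5 = 9/5.

9/5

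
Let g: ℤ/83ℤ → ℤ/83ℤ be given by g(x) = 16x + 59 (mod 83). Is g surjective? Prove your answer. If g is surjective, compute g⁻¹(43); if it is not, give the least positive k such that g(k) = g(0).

82

Since gcd(16, 83) = 1, 16 is invertible modulo 83. Euclid's algorithm: 83 = 5·16 + 3, 16 = 5·3 + 1; back-substituting gives 1 = 26·16 − 5·83, so 16⁻¹ ≡ 26 (mod 83).
For any y ∈ ℤ/83ℤ, x = 26(y − 59) mod 83 satisfies g(x) = 16·26(y − 59) + 59 ≡ y (since 16·26 ≡ 1 mod 83). So every y has a preimage.
Therefore g is surjective.
Since g is surjective, we find g⁻¹(43): we need 16x ≡ 43 − 59 ≡ 67 (mod 83). Using 16⁻¹ = 26: x ≡ 26·67 = 1742 = 20·83 + 82, so x = 82.
Check: g(82) = 16·82 + 59 = 1371 = 16·83 + 43 ≡ 43 (mod 83).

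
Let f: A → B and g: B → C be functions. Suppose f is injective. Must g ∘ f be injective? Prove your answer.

not injective

No. Take A = B = C = {1, 2}, f = identity (injective), and g(x) = 1 for every x.
Then (g ∘ f)(1) = 1 = (g ∘ f)(2) with 1 ≠ 2, so g ∘ f is not injective.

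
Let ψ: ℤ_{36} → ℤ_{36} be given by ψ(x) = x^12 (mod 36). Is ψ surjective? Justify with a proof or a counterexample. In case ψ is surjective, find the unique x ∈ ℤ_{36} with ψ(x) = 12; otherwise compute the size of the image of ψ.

4

ψ(2): Repeated squaring mod 36: 2^1 ≡ 2, 2^2 ≡ 2² = 4, 2^4 ≡ 4² = 16, 2^8 ≡ 16² = 256 ≡ 4. Since 12 = 8 + 4, 2^12 ≡ 4·16: 4·16 = 64 ≡ 28. So 2^12 ≡ 28 (mod 36).
ψ(4): Repeated squaring mod 36: 4^1 ≡ 4, 4^2 ≡ 4² = 16, 4^4 ≡ 16² = 256 ≡ 4, 4^8 ≡ 4² = 16. Since 12 = 8 + 4, 4^12 ≡ 16·4: 16·4 = 64 ≡ 28. So 4^12 ≡ 28 (mod 36).
So ψ(2) = ψ(4) = 28 while 2 ≠ 4, thus ψ is not injective.
A non-injective map from the 36-element set ℤ_{36} to itself takes at most 35 distinct values, so it cannot be surjective. So ψ is not surjective.
Since ψ is not surjective, we determine |image(ψ)|. Computing x^12 mod 36 for each x (by repeated squaring, reducing mod 36 at every step), the values ψ(0), ψ(1), …, ψ(35) are: 0, 1, 28, 9, 28, 1, 0, 1, 28, 9, 28, 1, 0, 1, 28, 9, 28, 1, 0, 1, 28, 9, 28, 1, 0, 1, 28, 9, 28, 1, 0, 1, 28, 9, 28, 1.
The distinct values are {0, 1, 9, 28}; there are 4 of them.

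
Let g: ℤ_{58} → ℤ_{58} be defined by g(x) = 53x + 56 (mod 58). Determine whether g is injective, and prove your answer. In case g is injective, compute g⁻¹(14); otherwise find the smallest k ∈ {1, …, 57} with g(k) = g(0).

20

By definition, injectivity means: for all a, b in the domain, g(a) = g(b) implies a = b.
Suppose g(a) = g(b) in ℤ_{58}. Then 53a + 56 ≡ 53b + 56 (mod 58), hence 53(a − b) ≡ 0 (mod 58).
Since gcd(53, 58) = 1, 53 is invertible modulo 58, thus a − b ≡ 0 (mod 58), i.e. a = b.
Thus g is injective.
We now compute 53⁻¹ mod 58 explicitly. Euclid's algorithm: 58 = 1·53 + 5, 53 = 10·5 + 3, 5 = 1·3 + 2, 3 = 1·2 + 1; back-substituting gives 1 = 23·53 − 21·58, so 53⁻¹ ≡ 23 (mod 58).
Since g is injective, we compute g⁻¹(14): solve 53x + 56 ≡ 14 (mod 58), i.e. 53x ≡ 16 (mod 58).
Multiplying by 53⁻¹ = 23 gives x ≡ 23·16 = 368 = 6·58 + 20 ≡ 20 (mod 58).
Check: g(20) = 53·20 + 56 = 1116 = 19·58 + 14 ≡ 14 (mod 58).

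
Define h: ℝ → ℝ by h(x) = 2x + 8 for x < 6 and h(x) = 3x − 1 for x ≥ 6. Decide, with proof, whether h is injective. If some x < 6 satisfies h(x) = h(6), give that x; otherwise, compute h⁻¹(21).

Both pieces are strictly increasing (slopes 2 and 3), so each is injective on its own interval.
The left piece maps (−∞, 6) onto (−∞, 20); the right piece maps [6, ∞) onto [17, ∞).
These images overlap. In particular h(6) = 17 (right piece), and solving 2x + 8 = 17 on the left piece gives x = 9/2 < 6.
So h(9/2) = h(6) with 9/2 ≠ 6, and h is not injective. This x = 9/2 is the requested value below 6.

9/2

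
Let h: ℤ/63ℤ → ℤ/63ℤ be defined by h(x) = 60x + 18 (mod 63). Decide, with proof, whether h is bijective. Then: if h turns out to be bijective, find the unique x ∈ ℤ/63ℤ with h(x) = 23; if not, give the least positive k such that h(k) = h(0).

We have gcd(60, 63) = 3 > 1. Taking u = 0 and v = 21: h(0) = 18 and h(21) = 60·21 + 18 = 1278 ≡ 18 (mod 63).
So h(0) = h(21) while 0 ≠ 21, thus h is not injective, hence not bijective.
Since h is not bijective, we find the least positive k with h(k) = h(0): this means 60k ≡ 0 (mod 63), i.e. 63 ∣ 60k. Since gcd(60, 63) = 3, dividing through by 3 this holds exactly when 21 ∣ 20k, and as gcd(20, 21) = 1, exactly when 21 ∣ k.
The smallest positive such k is 21.

21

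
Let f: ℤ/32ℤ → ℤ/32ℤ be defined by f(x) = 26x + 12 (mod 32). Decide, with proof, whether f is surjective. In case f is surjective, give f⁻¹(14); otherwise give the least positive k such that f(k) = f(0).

Since gcd(26, 32) = 2, we have 26x ≡ 0 (mod 2) for all x, so f(x) ≡ 0 (mod 2).
But 1 ≢ 0 (mod 2), so 1 ∈ ℤ/32ℤ has no preimage. So f is not surjective.
Since f is not surjective, we find the least positive k with f(k) = f(0): this means 26k ≡ 0 (mod 32), i.e. 32 ∣ 26k. Since gcd(26, 32) = 2, dividing through by 2 this holds exactly when 16 ∣ 13k, and as gcd(13, 16) = 1, exactly when 16 ∣ k.
The smallest positive such k is 16.

16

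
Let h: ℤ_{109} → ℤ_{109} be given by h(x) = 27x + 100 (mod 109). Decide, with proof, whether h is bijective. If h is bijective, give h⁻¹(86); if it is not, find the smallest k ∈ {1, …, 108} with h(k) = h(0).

56

Recall: h is injective when h(u) = h(v) forces u = v.
Suppose h(u) = h(v) in ℤ_{109}. Then 27u + 100 ≡ 27v + 100 (mod 109), so 27(u − v) ≡ 0 (mod 109).
Since gcd(27, 109) = 1, 27 is invertible modulo 109, thus u − v ≡ 0 (mod 109), i.e. u = v.
We now compute 27⁻¹ mod 109 explicitly. Euclid's algorithm: 109 = 4·27 + 1; back-substituting gives 1 = 105·27 − 26·109, so 27⁻¹ ≡ 105 (mod 109).
Then y ↦ 105(y − 100) is a two-sided inverse to h, so every y ∈ ℤ_{109} has a preimage.
Thus h is bijective.
Since h is bijective, we find h⁻¹(86): we need 27x ≡ 86 − 100 ≡ 95 (mod 109). Using 27⁻¹ = 105: x ≡ 105·95 = 9975 = 91·109 + 56, so x = 56.
Check: h(56) = 27·56 + 100 = 1612 = 14·109 + 86 ≡ 86 (mod 109).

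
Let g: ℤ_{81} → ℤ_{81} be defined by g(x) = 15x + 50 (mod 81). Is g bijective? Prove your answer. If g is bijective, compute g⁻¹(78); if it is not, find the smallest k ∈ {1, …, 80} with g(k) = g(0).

27

We have gcd(15, 81) = 3 > 1. Taking u = 0 and v = 27: g(0) = 50 and g(27) = 15·27 + 50 = 455 ≡ 50 (mod 81).
So g(0) = g(27) while 0 ≠ 27, thus g is not injective, hence not bijective.
Since g is not bijective, we find the least positive k with g(k) = g(0): this means 15k ≡ 0 (mod 81), i.e. 81 ∣ 15k. Since gcd(15, 81) = 3, dividing through by 3 this holds exactly when 27 ∣ 5k, and as gcd(5, 27) = 1, exactly when 27 ∣ k.
The smallest positive such k is 27.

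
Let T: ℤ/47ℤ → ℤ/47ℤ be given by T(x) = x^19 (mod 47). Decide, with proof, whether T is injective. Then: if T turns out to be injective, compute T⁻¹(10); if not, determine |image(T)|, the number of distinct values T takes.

Since 47 is prime, the nonzero elements of ℤ/47ℤ form a cyclic group of order 46.
As gcd(19, 46) = 1, raising to the 19th power is a bijection on this group: if s^19 ≡ t^19 then (st^{−1})^19 = 1, and the only element of order dividing gcd(19, 46) = 1 is 1, so s = t.
With T(0) = 0 this makes T injective on all of ℤ/47ℤ, hence bijective (finite equal-size domain and codomain). In particular T is injective.
Since T is injective, we find the preimage of 10. The inverse of x ↦ x^19 on (ℤ/47ℤ)^× is x ↦ x^17, because 19·17 = 323 = 7·46 + 1 ≡ 1 (mod 46) and x^{46} = 1 for x ≠ 0 (Fermat). So T⁻¹(10) = 10^17 mod 47.
Repeated squaring mod 47: 10^1 ≡ 10, 10^2 ≡ 10² = 100 ≡ 6, 10^4 ≡ 6² = 36, 10^8 ≡ 36² = 1296 ≡ 27, 10^16 ≡ 27² = 729 ≡ 24. Since 17 = 16 + 1, 10^17 ≡ 24·10: 24·10 = 240 ≡ 5. So 10^17 ≡ 5 (mod 47).
Hence T⁻¹(10) = 5.

5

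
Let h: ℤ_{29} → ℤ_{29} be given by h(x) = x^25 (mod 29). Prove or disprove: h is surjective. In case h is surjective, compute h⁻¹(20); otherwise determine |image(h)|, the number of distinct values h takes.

Since 29 is prime, the nonzero elements of ℤ_{29} form a cyclic group of order 28.
As gcd(25, 28) = 1, raising to the 25th power is a bijection on this group: if x_1^25 ≡ x_2^25 then (x_1x_2^{−1})^25 = 1, and the only element of order dividing gcd(25, 28) = 1 is 1, so x_1 = x_2.
With h(0) = 0 this makes h injective on all of ℤ_{29}, hence bijective (finite equal-size domain and codomain). In particular h is surjective.
Since h is surjective, we find the preimage of 20. The inverse of x ↦ x^25 on (ℤ_{29})^× is x ↦ x^9, because 25·9 = 225 = 8·28 + 1 ≡ 1 (mod 28) and x^{28} = 1 for x ≠ 0 (Fermat). So h⁻¹(20) = 20^9 mod 29.
Repeated squaring mod 29: 20^1 ≡ 20, 20^2 ≡ 20² = 400 ≡ 23, 20^4 ≡ 23² = 529 ≡ 7, 20^8 ≡ 7² = 49 ≡ 20. Since 9 = 8 + 1, 20^9 ≡ 20·20: 20·20 = 400 ≡ 23. So 20^9 ≡ 23 (mod 29).
Hence h⁻¹(20) = 23.

23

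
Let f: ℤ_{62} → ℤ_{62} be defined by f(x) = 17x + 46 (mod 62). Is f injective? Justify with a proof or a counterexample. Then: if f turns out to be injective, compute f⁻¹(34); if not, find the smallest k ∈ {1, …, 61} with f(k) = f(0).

54

If f(a) = f(b), then 17a ≡ 17b (mod 62). Because gcd(17, 62) = 1, we may cancel 17 to get a ≡ b (mod 62).
So f is injective.
We now compute 17⁻¹ mod 62 explicitly. Euclid's algorithm: 62 = 3·17 + 11, 17 = 1·11 + 6, 11 = 1·6 + 5, 6 = 1·5 + 1; back-substituting gives 1 = 11·17 − 3·62, so 17⁻¹ ≡ 11 (mod 62).
Since f is injective, we compute f⁻¹(34): solve 17x + 46 ≡ 34 (mod 62), i.e. 17x ≡ 50 (mod 62).
Multiplying by 17⁻¹ = 11 gives x ≡ 11·50 = 550 = 8·62 + 54 ≡ 54 (mod 62).
Check: f(54) = 17·54 + 46 = 964 = 15·62 + 34 ≡ 34 (mod 62).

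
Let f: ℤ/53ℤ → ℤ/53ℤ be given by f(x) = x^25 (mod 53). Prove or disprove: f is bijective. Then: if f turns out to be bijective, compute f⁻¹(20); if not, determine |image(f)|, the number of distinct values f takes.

45

Since 53 is prime, the nonzero elements of ℤ/53ℤ form a cyclic group of order 52.
As gcd(25, 52) = 1, raising to the 25th power is a bijection on this group: if a^25 ≡ b^25 then (ab^{−1})^25 = 1, and the only element of order dividing gcd(25, 52) = 1 is 1, so a = b.
With f(0) = 0 this makes f injective on all of ℤ/53ℤ, hence bijective (finite equal-size domain and codomain). In particular f is bijective.
Since f is bijective, we find the preimage of 20. The inverse of x ↦ x^25 on (ℤ/53ℤ)^× is x ↦ x^25, because 25·25 = 625 = 12·52 + 1 ≡ 1 (mod 52) and x^{52} = 1 for x ≠ 0 (Fermat). So f⁻¹(20) = 20^25 mod 53.
Repeated squaring mod 53: 20^1 ≡ 20, 20^2 ≡ 20² = 400 ≡ 29, 20^4 ≡ 29² = 841 ≡ 46, 20^8 ≡ 46² = 2116 ≡ 49, 20^16 ≡ 49² = 2401 ≡ 16. Since 25 = 16 + 8 + 1, 20^25 ≡ 16·49·20: 16·49 = 784 ≡ 42, then 42·20 = 840 ≡ 45. So 20^25 ≡ 45 (mod 53).
Hence f⁻¹(20) = 45.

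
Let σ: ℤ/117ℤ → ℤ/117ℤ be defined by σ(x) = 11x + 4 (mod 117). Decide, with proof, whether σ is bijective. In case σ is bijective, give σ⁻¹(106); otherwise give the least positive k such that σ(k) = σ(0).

105

If σ(s) = σ(t), then 11s ≡ 11t (mod 117). Because gcd(11, 117) = 1, we may cancel 11 to get s ≡ t (mod 117).
We now compute 11⁻¹ mod 117 explicitly. Euclid's algorithm: 117 = 10·11 + 7, 11 = 1·7 + 4, 7 = 1·4 + 3, 4 = 1·3 + 1; back-substituting gives 1 = 32·11 − 3·117, so 11⁻¹ ≡ 32 (mod 117).
Then y ↦ 32(y − 4) is a two-sided inverse to σ, so every y ∈ ℤ/117ℤ has a preimage.
Hence σ is bijective.
Since σ is bijective, we compute σ⁻¹(106): solve 11x + 4 ≡ 106 (mod 117), i.e. 11x ≡ 102 (mod 117).
Multiplying by 11⁻¹ = 32 gives x ≡ 32·102 = 3264 = 27·117 + 105 ≡ 105 (mod 117).
Check: σ(105) = 11·105 + 4 = 1159 = 9·117 + 106 ≡ 106 (mod 117).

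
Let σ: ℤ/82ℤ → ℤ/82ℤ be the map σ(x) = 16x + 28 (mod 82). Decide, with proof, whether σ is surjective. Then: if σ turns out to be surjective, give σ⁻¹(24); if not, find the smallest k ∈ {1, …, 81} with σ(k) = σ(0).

Since gcd(16, 82) = 2, we have 16x ≡ 0 (mod 2) for all x, so σ(x) ≡ 0 (mod 2).
But 1 ≢ 0 (mod 2), so 1 ∈ ℤ/82ℤ has no preimage. So σ is not surjective.
Since σ is not surjective, we find the least positive k with σ(k) = σ(0): this means 16k ≡ 0 (mod 82), i.e. 82 ∣ 16k. Since gcd(16, 82) = 2, dividing through by 2 this holds exactly when 41 ∣ 8k, and as gcd(8, 41) = 1, exactly when 41 ∣ k.
The smallest positive such k is 41.

41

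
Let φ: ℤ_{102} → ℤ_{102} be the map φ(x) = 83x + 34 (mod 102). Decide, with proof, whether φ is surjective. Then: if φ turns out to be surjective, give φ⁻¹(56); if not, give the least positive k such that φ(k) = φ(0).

Since gcd(83, 102) = 1, 83 is invertible modulo 102. Euclid's algorithm: 102 = 1·83 + 19, 83 = 4·19 + 7, 19 = 2·7 + 5, 7 = 1·5 + 2, 5 = 2·2 + 1; back-substituting gives 1 = 59·83 − 48·102, so 83⁻¹ ≡ 59 (mod 102).
For any y ∈ ℤ_{102}, x = 59(y − 34) mod 102 satisfies φ(x) = 83·59(y − 34) + 34 ≡ y (since 83·59 ≡ 1 mod 102). So every y has a preimage.
Thus φ is surjective.
Since φ is surjective, we find φ⁻¹(56): we need 83x ≡ 56 − 34 ≡ 22 (mod 102). Using 83⁻¹ = 59: x ≡ 59·22 = 1298 = 12·102 + 74, so x = 74.
Check: φ(74) = 83·74 + 34 = 6176 = 60·102 + 56 ≡ 56 (mod 102).

74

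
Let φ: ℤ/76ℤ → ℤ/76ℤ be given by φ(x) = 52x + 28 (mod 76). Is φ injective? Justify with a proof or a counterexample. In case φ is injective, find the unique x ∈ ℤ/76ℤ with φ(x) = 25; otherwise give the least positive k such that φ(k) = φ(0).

19

We have gcd(52, 76) = 4 > 1. Taking s = 0 and t = 19: φ(0) = 28 and φ(19) = 52·19 + 28 = 1016 ≡ 28 (mod 76).
So φ(0) = φ(19) while 0 ≠ 19, so φ is not injective.
Since φ is not injective, we find the least positive k with φ(k) = φ(0): this means 52k ≡ 0 (mod 76), i.e. 76 ∣ 52k. Since gcd(52, 76) = 4, dividing through by 4 this holds exactly when 19 ∣ 13k, and as gcd(13, 19) = 1, exactly when 19 ∣ k.
The smallest positive such k is 19.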